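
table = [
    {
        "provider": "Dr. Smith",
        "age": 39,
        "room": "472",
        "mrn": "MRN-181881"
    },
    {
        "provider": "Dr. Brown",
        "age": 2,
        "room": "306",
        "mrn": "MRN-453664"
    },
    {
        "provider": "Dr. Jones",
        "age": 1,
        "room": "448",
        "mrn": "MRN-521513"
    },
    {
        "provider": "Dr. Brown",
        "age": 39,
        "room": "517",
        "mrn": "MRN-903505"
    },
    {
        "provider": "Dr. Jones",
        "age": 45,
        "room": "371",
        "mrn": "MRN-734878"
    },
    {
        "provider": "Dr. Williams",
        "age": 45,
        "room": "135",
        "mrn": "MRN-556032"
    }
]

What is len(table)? 6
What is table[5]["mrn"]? "MRN-556032"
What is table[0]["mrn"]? "MRN-181881"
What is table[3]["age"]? 39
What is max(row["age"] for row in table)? 45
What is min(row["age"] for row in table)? 1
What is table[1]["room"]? "306"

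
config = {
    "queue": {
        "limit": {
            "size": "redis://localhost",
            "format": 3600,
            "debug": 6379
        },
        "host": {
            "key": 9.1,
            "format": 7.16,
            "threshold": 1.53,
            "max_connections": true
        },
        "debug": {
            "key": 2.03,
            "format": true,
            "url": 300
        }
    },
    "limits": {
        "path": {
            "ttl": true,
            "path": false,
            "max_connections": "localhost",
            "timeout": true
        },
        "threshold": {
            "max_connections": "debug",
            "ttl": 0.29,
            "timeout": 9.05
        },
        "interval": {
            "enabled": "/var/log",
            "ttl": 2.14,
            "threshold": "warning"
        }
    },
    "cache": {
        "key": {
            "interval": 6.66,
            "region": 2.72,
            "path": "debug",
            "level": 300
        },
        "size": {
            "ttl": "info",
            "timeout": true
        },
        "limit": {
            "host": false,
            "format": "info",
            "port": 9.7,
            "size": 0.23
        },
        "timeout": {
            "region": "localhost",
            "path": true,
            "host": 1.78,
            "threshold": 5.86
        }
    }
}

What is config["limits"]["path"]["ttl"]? True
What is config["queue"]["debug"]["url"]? 300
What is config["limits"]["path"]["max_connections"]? "localhost"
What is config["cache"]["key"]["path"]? "debug"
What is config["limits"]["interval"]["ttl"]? 2.14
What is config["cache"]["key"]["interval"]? 6.66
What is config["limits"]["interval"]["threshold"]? "warning"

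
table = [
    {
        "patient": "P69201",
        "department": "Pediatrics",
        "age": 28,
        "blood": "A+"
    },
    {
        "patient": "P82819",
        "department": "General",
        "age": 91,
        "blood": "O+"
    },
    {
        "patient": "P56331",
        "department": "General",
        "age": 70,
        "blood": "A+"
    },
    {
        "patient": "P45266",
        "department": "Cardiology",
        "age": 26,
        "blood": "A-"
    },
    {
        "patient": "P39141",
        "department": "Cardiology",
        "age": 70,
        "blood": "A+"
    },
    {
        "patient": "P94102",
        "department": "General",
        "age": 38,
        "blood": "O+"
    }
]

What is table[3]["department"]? "Cardiology"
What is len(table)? 6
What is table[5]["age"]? 38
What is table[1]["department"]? "General"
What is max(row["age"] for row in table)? 91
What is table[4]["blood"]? "A+"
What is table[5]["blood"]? "O+"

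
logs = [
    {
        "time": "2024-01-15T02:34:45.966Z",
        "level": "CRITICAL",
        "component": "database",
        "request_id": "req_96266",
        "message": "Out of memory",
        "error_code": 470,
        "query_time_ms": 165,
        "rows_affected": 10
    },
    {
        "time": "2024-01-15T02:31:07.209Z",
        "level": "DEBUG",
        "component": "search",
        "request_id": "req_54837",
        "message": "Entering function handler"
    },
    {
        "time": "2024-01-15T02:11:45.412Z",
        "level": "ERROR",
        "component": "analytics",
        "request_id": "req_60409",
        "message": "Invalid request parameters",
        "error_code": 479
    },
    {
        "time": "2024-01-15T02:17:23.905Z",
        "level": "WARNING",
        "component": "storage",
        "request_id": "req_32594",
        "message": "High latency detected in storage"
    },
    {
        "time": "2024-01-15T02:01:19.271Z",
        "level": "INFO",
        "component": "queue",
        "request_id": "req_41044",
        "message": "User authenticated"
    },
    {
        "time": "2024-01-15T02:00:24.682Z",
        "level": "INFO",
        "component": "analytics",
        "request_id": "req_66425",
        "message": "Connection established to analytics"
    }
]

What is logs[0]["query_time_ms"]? 165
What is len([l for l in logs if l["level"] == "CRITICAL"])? 1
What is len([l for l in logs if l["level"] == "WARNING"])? 1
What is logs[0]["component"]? "database"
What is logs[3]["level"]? "WARNING"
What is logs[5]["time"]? "2024-01-15T02:00:24.682Z"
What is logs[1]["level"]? "DEBUG"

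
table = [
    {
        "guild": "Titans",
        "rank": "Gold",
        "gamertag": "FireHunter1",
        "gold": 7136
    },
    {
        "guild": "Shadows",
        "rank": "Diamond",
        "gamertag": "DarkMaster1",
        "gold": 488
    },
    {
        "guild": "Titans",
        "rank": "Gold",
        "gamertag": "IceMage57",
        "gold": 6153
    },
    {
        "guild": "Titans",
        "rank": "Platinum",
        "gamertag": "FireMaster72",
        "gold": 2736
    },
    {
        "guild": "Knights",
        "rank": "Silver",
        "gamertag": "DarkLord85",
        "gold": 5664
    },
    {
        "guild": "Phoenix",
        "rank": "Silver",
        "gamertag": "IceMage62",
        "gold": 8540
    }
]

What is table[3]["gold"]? 2736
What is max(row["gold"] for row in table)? 8540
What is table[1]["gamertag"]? "DarkMaster1"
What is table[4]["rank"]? "Silver"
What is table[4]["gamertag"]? "DarkLord85"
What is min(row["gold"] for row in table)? 488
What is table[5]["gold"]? 8540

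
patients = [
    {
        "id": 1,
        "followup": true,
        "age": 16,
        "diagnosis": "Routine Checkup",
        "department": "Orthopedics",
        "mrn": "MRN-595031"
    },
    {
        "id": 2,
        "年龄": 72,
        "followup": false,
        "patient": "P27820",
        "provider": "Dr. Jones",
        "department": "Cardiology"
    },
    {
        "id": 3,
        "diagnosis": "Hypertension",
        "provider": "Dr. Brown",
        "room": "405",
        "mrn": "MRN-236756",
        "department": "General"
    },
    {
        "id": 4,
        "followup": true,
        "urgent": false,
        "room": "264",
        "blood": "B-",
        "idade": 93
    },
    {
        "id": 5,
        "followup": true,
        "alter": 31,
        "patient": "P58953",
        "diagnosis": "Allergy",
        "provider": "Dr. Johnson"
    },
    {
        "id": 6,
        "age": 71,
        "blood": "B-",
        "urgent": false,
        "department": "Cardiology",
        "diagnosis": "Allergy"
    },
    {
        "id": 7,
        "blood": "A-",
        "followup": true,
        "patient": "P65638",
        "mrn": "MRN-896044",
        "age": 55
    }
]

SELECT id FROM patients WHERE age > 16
[6, 7]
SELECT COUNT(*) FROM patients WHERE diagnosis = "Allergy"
2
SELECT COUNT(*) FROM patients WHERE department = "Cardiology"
2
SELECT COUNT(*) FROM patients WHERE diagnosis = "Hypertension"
1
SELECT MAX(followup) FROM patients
True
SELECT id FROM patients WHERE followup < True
[2]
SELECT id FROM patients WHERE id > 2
[3, 4, 5, 6, 7]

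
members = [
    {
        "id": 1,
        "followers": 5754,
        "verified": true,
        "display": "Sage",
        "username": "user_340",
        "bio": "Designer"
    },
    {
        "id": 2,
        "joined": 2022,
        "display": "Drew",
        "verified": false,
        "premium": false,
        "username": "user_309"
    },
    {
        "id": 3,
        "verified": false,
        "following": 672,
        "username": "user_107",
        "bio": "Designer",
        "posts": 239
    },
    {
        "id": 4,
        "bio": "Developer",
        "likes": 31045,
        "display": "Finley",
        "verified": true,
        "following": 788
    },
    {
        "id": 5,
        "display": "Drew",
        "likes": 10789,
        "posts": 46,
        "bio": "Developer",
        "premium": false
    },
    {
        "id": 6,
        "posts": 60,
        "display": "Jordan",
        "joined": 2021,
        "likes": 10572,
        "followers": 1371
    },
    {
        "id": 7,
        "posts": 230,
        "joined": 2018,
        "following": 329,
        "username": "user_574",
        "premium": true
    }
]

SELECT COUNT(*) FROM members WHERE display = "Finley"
1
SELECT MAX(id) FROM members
7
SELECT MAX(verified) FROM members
True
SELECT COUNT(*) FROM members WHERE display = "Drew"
2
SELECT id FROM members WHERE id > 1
[2, 3, 4, 5, 6, 7]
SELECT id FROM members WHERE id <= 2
[1, 2]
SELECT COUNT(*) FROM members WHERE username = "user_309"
1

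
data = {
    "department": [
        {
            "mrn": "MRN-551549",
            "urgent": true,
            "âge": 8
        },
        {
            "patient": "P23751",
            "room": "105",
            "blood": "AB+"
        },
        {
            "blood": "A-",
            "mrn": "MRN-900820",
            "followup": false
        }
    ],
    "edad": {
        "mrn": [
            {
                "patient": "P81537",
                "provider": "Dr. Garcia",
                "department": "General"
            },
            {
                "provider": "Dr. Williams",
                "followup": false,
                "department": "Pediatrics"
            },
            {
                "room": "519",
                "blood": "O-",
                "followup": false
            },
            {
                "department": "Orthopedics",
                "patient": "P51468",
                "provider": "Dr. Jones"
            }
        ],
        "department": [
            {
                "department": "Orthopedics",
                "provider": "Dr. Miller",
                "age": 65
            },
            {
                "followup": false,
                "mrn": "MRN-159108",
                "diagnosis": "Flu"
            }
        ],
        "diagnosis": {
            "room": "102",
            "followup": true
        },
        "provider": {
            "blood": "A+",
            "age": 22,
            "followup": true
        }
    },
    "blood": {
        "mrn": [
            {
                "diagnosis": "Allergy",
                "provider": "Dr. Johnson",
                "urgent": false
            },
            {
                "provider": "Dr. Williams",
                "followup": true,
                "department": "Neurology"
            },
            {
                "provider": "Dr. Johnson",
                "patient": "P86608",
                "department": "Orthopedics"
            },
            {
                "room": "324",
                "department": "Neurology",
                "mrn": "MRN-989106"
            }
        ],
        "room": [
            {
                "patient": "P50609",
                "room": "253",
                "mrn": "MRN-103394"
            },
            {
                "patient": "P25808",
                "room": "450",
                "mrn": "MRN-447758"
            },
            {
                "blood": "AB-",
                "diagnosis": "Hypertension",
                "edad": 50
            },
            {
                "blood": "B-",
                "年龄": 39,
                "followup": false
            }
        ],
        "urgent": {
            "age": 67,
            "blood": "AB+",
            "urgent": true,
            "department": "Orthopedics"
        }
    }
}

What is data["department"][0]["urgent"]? True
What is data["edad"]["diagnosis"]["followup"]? True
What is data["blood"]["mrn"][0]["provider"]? "Dr. Johnson"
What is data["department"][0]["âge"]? 8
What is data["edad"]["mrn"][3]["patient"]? "P51468"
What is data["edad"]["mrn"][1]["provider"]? "Dr. Williams"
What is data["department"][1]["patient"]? "P23751"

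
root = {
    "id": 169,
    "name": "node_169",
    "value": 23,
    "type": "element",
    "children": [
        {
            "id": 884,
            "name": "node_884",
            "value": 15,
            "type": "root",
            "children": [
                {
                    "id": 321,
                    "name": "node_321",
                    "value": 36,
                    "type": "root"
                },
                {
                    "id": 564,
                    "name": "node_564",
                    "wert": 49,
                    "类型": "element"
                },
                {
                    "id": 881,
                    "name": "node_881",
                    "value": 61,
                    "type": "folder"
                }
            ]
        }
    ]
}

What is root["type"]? "element"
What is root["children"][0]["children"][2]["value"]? 61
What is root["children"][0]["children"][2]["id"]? 881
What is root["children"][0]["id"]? 884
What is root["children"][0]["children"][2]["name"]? "node_881"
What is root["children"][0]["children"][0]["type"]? "root"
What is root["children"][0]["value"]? 15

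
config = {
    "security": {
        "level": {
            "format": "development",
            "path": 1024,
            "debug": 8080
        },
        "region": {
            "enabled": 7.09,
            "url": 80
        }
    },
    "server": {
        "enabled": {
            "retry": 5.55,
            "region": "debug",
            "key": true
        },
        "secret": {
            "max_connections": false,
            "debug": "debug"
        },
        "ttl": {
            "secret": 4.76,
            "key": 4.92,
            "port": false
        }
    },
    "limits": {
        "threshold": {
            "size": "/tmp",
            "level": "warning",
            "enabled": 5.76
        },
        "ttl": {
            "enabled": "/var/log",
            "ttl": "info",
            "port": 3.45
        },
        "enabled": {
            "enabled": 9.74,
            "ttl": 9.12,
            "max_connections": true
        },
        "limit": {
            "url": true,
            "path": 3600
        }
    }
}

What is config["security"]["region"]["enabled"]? 7.09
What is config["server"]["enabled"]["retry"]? 5.55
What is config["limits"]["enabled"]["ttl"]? 9.12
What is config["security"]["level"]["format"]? "development"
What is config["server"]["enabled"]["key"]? True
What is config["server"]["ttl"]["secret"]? 4.76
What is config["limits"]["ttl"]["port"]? 3.45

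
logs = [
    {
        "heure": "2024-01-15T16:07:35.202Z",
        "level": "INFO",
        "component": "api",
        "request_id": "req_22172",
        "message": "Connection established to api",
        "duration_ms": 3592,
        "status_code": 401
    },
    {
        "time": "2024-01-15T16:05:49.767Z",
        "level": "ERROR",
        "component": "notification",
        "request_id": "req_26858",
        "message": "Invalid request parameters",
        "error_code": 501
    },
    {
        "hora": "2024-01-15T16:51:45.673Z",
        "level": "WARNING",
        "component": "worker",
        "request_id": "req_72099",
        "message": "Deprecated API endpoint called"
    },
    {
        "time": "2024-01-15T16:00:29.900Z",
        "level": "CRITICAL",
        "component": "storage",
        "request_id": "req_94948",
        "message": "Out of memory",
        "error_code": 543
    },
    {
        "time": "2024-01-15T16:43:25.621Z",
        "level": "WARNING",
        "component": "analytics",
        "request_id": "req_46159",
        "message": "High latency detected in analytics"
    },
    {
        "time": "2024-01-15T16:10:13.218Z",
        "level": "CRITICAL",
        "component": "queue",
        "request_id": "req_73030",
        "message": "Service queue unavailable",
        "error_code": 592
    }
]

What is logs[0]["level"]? "INFO"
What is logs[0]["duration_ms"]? 3592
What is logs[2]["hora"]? "2024-01-15T16:51:45.673Z"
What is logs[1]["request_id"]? "req_26858"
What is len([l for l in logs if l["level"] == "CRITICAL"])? 2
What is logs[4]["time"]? "2024-01-15T16:43:25.621Z"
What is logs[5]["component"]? "queue"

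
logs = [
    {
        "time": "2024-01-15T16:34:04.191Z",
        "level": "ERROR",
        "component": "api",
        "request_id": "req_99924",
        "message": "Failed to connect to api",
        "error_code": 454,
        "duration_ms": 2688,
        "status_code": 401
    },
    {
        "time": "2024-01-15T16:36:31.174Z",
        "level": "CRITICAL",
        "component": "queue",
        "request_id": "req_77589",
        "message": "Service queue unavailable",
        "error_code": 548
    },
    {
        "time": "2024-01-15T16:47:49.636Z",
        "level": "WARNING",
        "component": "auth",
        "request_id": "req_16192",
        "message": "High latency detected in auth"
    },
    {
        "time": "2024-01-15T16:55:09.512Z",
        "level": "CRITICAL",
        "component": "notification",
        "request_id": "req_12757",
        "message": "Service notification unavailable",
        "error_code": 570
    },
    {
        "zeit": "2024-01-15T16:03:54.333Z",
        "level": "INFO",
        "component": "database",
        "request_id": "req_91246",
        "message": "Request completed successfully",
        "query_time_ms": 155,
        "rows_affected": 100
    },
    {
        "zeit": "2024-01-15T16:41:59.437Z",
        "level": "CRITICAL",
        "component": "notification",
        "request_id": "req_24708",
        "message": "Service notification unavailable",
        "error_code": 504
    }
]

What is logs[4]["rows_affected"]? 100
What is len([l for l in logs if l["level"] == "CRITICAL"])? 3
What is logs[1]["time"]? "2024-01-15T16:36:31.174Z"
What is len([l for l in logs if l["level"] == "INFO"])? 1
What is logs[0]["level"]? "ERROR"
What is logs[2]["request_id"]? "req_16192"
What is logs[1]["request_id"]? "req_77589"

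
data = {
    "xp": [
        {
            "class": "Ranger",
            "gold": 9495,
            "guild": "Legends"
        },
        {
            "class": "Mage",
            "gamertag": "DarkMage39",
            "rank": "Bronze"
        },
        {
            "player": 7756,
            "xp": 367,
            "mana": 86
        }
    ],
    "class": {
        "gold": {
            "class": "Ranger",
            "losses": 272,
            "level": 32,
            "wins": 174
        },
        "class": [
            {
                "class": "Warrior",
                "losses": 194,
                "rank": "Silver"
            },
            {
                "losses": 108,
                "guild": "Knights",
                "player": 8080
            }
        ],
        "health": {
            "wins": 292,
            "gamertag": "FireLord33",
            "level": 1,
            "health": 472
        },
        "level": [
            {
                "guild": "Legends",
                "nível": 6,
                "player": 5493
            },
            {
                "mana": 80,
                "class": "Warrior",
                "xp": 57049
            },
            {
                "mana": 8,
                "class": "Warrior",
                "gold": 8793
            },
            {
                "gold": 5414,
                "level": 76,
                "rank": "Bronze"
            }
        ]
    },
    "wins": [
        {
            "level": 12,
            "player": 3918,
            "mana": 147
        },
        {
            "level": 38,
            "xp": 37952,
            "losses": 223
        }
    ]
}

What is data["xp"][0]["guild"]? "Legends"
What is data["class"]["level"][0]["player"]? 5493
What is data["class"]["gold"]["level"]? 32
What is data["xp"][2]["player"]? 7756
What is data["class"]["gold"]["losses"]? 272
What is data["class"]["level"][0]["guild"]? "Legends"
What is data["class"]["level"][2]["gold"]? 8793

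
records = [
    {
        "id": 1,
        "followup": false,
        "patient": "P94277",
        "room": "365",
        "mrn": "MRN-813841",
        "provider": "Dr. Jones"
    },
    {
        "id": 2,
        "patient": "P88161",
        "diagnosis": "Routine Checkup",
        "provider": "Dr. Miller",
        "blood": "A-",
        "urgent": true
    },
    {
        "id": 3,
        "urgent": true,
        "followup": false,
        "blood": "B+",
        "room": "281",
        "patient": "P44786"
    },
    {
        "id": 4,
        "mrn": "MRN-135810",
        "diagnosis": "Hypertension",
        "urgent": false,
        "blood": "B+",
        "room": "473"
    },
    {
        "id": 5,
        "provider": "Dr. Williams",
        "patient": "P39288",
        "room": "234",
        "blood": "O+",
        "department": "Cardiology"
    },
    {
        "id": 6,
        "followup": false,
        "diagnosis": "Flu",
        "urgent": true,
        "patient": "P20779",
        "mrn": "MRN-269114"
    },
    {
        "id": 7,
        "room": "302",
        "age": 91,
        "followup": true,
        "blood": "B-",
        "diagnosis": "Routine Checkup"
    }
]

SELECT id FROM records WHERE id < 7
[1, 2, 3, 4, 5, 6]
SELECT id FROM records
[1, 2, 3, 4, 5, 6, 7]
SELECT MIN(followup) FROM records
False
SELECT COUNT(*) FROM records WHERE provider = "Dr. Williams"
1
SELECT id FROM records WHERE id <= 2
[1, 2]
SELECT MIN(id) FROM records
1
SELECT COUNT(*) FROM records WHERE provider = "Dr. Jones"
1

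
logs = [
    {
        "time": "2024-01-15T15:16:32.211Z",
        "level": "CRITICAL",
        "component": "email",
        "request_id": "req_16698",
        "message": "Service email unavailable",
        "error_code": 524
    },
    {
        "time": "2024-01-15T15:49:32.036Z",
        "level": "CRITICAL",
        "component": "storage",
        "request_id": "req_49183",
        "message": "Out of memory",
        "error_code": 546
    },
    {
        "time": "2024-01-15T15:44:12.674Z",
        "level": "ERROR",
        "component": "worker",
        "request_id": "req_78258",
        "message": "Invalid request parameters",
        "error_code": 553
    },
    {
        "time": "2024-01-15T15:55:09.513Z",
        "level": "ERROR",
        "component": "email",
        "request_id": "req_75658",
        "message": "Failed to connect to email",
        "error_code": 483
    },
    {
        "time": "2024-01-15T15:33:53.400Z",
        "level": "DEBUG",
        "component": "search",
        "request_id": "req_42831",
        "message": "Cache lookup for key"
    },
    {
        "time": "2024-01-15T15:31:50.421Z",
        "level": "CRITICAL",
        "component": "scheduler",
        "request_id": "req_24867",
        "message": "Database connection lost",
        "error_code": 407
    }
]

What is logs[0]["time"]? "2024-01-15T15:16:32.211Z"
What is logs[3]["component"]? "email"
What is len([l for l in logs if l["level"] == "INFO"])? 0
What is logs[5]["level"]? "CRITICAL"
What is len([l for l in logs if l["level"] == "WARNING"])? 0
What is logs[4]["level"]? "DEBUG"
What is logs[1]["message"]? "Out of memory"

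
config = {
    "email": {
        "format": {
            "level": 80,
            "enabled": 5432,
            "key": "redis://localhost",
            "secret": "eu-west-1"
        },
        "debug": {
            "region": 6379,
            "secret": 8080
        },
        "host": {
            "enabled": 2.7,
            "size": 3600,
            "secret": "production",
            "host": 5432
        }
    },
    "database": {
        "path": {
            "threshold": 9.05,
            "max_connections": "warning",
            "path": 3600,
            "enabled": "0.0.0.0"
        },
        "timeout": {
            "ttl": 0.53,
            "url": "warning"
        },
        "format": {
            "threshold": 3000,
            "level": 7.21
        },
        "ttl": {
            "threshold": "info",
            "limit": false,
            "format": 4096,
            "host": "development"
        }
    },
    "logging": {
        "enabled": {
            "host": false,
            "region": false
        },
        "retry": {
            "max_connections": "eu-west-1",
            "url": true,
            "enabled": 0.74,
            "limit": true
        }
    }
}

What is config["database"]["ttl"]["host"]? "development"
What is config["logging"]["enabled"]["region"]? False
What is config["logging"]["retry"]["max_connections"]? "eu-west-1"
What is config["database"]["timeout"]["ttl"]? 0.53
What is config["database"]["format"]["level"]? 7.21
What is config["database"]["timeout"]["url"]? "warning"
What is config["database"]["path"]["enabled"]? "0.0.0.0"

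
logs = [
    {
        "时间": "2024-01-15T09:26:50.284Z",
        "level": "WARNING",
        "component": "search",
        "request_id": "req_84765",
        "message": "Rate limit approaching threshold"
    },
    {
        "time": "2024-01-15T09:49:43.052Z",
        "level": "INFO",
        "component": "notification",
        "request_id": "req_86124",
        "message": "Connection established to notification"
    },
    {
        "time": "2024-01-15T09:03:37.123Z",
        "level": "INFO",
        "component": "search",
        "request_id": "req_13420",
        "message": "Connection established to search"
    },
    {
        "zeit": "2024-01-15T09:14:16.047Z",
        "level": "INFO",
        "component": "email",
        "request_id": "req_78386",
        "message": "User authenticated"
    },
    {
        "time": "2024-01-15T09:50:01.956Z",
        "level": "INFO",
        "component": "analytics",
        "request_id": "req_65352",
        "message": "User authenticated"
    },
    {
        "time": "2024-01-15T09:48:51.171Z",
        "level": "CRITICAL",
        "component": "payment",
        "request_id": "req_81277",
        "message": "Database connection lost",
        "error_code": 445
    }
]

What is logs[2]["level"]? "INFO"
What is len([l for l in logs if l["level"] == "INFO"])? 4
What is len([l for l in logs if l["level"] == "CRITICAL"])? 1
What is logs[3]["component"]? "email"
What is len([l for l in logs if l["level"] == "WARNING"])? 1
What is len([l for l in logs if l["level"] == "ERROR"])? 0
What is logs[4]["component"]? "analytics"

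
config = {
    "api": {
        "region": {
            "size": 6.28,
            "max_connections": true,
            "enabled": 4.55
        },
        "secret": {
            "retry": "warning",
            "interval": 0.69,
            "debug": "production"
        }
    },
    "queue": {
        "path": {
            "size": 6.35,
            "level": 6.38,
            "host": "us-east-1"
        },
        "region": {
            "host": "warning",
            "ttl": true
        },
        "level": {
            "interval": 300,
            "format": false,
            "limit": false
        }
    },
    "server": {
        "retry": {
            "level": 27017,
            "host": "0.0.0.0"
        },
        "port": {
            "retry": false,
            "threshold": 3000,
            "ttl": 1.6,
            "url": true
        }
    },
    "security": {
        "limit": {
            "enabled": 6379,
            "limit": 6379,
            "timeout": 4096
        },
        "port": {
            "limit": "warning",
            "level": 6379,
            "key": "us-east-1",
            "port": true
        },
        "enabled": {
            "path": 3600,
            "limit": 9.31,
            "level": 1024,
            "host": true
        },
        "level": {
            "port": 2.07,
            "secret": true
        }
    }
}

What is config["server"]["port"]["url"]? True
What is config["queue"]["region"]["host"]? "warning"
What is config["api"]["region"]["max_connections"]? True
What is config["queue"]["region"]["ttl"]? True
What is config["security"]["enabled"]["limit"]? 9.31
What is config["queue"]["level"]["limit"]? False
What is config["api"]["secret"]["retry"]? "warning"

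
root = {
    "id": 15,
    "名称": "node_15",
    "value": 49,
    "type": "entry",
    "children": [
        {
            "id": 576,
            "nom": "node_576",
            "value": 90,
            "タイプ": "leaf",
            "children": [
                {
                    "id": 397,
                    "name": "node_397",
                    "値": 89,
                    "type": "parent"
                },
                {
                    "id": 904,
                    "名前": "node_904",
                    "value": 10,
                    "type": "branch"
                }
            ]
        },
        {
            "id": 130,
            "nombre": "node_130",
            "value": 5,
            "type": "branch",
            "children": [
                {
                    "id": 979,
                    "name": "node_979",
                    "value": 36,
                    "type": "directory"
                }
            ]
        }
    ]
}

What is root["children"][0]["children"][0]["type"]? "parent"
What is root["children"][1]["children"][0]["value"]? 36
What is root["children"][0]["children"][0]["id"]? 397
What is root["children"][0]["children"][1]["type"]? "branch"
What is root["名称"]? "node_15"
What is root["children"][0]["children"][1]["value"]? 10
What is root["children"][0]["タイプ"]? "leaf"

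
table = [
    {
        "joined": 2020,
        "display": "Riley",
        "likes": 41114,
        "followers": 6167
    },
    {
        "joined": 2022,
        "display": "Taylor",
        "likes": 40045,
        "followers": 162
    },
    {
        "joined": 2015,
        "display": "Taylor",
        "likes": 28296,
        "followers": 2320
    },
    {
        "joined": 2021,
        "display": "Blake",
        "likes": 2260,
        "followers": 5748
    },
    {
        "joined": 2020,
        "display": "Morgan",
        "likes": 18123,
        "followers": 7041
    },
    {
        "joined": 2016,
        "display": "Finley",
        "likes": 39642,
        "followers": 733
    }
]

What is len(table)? 6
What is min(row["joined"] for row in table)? 2015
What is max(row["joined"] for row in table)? 2022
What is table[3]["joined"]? 2021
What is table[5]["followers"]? 733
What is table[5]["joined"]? 2016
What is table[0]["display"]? "Riley"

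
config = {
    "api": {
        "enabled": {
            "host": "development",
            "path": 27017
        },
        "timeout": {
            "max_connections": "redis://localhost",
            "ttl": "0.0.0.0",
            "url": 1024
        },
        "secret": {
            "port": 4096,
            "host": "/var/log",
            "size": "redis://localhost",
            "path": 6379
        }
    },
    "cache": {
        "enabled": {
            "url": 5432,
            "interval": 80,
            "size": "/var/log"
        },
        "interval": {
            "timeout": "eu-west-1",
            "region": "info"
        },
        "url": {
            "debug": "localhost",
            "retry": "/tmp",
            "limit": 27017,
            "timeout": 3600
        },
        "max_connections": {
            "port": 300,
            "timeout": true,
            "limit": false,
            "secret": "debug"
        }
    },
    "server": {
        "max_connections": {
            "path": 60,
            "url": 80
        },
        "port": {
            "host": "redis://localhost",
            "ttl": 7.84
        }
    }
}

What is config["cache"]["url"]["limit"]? 27017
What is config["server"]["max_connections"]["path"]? 60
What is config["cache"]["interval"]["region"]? "info"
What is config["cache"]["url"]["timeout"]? 3600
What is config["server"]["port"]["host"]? "redis://localhost"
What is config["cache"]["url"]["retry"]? "/tmp"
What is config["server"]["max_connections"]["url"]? 80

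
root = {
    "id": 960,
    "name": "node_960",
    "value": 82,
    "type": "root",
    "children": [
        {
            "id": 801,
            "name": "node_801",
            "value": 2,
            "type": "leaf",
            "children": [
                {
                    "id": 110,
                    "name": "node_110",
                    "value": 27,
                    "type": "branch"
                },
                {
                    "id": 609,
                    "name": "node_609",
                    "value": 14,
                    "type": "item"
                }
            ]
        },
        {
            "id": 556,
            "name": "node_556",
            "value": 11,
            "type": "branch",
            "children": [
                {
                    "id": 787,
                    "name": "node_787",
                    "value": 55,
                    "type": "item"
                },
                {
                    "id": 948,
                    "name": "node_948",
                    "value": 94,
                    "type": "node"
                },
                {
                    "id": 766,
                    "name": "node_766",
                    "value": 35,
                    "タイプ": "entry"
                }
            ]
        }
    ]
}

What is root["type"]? "root"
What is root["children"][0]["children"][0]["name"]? "node_110"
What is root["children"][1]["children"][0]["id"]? 787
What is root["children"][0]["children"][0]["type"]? "branch"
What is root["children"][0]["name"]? "node_801"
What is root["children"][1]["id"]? 556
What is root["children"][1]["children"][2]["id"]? 766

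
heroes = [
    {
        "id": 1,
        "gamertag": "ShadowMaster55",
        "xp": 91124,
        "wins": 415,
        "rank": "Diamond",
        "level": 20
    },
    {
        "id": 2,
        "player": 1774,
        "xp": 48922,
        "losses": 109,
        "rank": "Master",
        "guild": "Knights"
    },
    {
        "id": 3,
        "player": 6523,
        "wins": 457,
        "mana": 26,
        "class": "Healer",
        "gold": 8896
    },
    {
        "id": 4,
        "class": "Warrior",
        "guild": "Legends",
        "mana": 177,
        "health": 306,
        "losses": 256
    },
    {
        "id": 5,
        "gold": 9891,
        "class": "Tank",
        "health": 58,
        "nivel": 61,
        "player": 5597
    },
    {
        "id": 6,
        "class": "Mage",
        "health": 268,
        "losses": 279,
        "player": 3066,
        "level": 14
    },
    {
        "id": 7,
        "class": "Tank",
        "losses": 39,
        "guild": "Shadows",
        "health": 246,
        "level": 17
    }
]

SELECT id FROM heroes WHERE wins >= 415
[1, 3]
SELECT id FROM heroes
[1, 2, 3, 4, 5, 6, 7]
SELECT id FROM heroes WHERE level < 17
[6]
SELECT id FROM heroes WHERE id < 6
[1, 2, 3, 4, 5]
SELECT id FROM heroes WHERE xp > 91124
[]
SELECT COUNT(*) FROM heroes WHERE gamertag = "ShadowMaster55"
1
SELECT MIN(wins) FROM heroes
415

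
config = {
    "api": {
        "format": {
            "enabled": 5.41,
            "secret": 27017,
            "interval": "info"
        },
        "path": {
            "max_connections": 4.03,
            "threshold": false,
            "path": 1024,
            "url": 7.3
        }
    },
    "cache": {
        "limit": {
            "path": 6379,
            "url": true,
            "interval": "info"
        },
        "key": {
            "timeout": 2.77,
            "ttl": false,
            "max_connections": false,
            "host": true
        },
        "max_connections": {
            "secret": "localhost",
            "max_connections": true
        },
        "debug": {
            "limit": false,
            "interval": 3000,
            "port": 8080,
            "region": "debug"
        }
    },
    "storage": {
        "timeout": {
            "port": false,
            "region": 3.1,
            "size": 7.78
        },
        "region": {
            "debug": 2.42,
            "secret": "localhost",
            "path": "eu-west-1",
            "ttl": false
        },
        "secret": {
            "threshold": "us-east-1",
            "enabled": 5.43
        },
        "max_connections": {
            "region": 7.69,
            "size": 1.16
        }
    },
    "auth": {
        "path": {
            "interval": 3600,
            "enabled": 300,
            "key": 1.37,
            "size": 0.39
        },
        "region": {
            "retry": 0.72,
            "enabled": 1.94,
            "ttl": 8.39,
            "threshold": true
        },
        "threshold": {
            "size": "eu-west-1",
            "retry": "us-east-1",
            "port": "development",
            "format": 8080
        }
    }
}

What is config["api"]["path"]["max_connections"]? 4.03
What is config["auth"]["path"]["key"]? 1.37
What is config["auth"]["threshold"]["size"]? "eu-west-1"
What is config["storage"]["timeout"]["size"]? 7.78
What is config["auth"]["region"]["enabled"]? 1.94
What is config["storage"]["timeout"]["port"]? False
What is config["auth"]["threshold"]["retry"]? "us-east-1"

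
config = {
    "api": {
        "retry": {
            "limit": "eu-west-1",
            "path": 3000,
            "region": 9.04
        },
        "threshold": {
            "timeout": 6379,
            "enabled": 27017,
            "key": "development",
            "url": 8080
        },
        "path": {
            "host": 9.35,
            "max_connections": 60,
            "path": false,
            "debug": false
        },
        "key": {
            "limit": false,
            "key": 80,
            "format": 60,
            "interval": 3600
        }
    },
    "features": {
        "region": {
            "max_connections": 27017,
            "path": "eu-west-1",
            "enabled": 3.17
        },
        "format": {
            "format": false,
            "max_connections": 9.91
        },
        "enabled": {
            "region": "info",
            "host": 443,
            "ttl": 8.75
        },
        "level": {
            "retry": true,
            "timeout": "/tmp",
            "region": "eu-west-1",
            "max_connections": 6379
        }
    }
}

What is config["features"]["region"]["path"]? "eu-west-1"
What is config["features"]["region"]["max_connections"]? 27017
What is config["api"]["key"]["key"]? 80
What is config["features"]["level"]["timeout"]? "/tmp"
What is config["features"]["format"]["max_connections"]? 9.91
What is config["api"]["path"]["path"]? False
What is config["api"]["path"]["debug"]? False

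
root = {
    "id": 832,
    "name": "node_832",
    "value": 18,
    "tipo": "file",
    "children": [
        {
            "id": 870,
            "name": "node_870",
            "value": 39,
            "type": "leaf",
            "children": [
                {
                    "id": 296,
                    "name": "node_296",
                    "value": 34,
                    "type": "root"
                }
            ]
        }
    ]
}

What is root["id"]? 832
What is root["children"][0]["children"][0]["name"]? "node_296"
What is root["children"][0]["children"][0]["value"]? 34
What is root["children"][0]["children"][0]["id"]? 296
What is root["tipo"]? "file"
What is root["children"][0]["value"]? 39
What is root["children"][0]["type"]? "leaf"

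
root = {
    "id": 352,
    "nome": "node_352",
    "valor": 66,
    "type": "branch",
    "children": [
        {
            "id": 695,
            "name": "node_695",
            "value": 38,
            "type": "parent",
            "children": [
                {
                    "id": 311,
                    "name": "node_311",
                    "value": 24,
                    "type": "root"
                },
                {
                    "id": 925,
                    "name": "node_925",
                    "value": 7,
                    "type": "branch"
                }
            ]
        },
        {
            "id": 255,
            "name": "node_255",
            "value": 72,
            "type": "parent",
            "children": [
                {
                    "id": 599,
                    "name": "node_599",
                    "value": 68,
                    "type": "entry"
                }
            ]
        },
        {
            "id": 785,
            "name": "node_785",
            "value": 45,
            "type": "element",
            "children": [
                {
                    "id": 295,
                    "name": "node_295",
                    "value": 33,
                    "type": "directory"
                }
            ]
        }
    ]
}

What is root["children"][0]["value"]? 38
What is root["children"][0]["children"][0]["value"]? 24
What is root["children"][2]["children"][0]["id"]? 295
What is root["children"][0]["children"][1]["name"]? "node_925"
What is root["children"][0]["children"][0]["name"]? "node_311"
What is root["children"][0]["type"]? "parent"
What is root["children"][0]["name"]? "node_695"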